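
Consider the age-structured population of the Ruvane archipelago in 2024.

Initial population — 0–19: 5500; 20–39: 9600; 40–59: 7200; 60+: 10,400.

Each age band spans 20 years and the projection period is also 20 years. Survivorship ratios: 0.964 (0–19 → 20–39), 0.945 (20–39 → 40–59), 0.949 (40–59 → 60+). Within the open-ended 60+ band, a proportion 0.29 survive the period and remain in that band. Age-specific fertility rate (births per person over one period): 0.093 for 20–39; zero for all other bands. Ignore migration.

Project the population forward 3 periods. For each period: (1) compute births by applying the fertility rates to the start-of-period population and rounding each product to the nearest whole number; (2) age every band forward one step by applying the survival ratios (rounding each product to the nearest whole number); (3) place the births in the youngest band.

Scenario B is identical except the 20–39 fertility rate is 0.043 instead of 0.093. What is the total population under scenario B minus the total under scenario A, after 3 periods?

-756

Numbering the groups 1..4 from youngest to oldest:
[period 1]
Births: 9600 * 0.093 = 893
Group 2: 5500 * 0.964 = 5302
Group 3: 9600 * 0.945 = 9072
Group 4: 7200 * 0.949 + 10400 * 0.29 = 6833 + 3016 = 9849
→ [893, 5302, 9072, 9849]
[period 2]
Births: 5302 * 0.093 = 493
Group 2: 893 * 0.964 = 861
Group 3: 5302 * 0.945 = 5010
Group 4: 9072 * 0.949 + 9849 * 0.29 = 8609 + 2856 = 11465
→ [493, 861, 5010, 11465]
[period 3]
Births: 861 * 0.093 = 80
Group 2: 493 * 0.964 = 475
Group 3: 861 * 0.945 = 814
Group 4: 5010 * 0.949 + 11465 * 0.29 = 4754 + 3325 = 8079
→ [80, 475, 814, 8079]
Scenario A total after 3 periods: 9448
Scenario B projection —
[period 1]
Births: 9600 * 0.043 = 413
Group 2: 5500 * 0.964 = 5302
Group 3: 9600 * 0.945 = 9072
Group 4: 7200 * 0.949 + 10400 * 0.29 = 6833 + 3016 = 9849
→ [413, 5302, 9072, 9849]
[period 2]
Births: 5302 * 0.043 = 228
Group 2: 413 * 0.964 = 398
Group 3: 5302 * 0.945 = 5010
Group 4: 9072 * 0.949 + 9849 * 0.29 = 8609 + 2856 = 11465
→ [228, 398, 5010, 11465]
[period 3]
Births: 398 * 0.043 = 17
Group 2: 228 * 0.964 = 220
Group 3: 398 * 0.945 = 376
Group 4: 5010 * 0.949 + 11465 * 0.29 = 4754 + 3325 = 8079
→ [17, 220, 376, 8079]
Scenario B total after 3 periods: 8692
Difference B − A = 8692 − 9448 = -756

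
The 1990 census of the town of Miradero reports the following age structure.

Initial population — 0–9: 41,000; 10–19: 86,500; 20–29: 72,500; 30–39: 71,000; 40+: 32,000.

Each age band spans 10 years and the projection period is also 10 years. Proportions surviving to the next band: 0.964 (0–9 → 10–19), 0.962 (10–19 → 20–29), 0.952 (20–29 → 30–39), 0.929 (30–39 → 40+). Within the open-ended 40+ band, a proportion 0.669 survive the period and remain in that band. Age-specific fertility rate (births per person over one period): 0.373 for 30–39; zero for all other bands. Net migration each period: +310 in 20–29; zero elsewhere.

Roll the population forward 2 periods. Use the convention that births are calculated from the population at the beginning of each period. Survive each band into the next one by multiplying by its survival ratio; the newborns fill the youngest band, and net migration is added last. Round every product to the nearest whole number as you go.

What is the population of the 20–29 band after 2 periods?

38332

— Period 1 —
Births: 71000 * 0.373 = 26483
10–19: 41000 * 0.964 = 39524
20–29: 86500 * 0.962 = 83213
30–39: 72500 * 0.952 = 69020
40+: 71000 * 0.929 + 32000 * 0.669 = 65959 + 21408 = 87367
Net migration: 20–29 + 310 → 83523
Population now: 0–9=26483, 10–19=39524, 20–29=83523, 30–39=69020, 40+=87367
— Period 2 —
Births: 69020 * 0.373 = 25744
10–19: 26483 * 0.964 = 25530
20–29: 39524 * 0.962 = 38022
30–39: 83523 * 0.952 = 79514
40+: 69020 * 0.929 + 87367 * 0.669 = 64120 + 58449 = 122569
Net migration: 20–29 + 310 → 38332
Population now: 0–9=25744, 10–19=25530, 20–29=38332, 30–39=79514, 40+=122569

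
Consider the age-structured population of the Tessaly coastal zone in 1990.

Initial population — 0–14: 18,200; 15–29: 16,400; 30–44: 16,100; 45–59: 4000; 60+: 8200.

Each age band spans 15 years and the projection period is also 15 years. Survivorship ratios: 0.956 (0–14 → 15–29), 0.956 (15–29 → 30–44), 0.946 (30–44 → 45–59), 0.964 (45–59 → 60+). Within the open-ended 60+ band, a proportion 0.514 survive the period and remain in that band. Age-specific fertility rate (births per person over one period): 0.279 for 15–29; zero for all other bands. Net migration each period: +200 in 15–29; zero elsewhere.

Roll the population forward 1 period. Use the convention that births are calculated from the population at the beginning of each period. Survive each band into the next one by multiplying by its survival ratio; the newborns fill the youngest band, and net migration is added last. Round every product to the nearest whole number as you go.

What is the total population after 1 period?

61155

(Groups numbered youngest = 1 to oldest = 5.)
[period 1]
Births: 16400 * 0.279 = 4576
Group 2: 18200 * 0.956 = 17399
Group 3: 16400 * 0.956 = 15678
Group 4: 16100 * 0.946 = 15231
Group 5: 4000 * 0.964 + 8200 * 0.514 = 3856 + 4215 = 8071
Net migration: Group 2 + 200 → 17599
→ [4576, 17599, 15678, 15231, 8071]
Total after period 1: 4576 + 17599 + 15678 + 15231 + 8071 = 61155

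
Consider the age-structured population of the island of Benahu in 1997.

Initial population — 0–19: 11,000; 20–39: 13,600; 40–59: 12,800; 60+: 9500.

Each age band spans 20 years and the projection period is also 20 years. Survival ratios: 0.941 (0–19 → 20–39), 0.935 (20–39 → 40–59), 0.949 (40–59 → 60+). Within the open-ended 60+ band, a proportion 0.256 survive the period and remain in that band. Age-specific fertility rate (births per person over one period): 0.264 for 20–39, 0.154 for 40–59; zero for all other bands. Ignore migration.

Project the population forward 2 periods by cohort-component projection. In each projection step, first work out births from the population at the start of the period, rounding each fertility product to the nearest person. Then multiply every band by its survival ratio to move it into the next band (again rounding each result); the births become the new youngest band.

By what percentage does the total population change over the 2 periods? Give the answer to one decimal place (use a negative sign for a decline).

Call the bands 1 to 4, youngest first.
After projecting period 1:
Births: 13600 × 0.264 = 3590 ; 12800 × 0.154 = 1971 — total 5561
Band 2: 11000 × 0.941 = 10351
Band 3: 13600 × 0.935 = 12716
Band 4: 12800 × 0.949 + 9500 × 0.256 = 12147 + 2432 = 14579
→ [5561, 10351, 12716, 14579]
After projecting period 2:
Births: 10351 × 0.264 = 2733 ; 12716 × 0.154 = 1958 — total 4691
Band 2: 5561 × 0.941 = 5233
Band 3: 10351 × 0.935 = 9678
Band 4: 12716 × 0.949 + 14579 × 0.256 = 12067 + 3732 = 15799
→ [4691, 5233, 9678, 15799]
Total: 46900 → 35401; change = -11499; percentage change = -24.5%

-24.5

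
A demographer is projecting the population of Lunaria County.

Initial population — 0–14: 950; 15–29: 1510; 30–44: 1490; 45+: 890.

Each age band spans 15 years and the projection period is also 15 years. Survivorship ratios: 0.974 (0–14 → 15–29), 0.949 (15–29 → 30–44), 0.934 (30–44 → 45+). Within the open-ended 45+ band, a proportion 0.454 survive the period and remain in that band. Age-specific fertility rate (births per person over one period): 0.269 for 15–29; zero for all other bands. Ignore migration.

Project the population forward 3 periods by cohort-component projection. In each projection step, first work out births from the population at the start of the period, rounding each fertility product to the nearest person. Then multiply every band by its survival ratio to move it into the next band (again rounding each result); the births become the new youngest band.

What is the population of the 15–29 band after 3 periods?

Numbering the bands 1..4 from youngest to oldest:
— Period 1 —
Births: 1510 × 0.269 = 406
Band 2: 950 × 0.974 = 925
Band 3: 1510 × 0.949 = 1433
Band 4: 1490 × 0.934 + 890 × 0.454 = 1392 + 404 = 1796
Giving 406 / 925 / 1433 / 1796.
— Period 2 —
Births: 925 × 0.269 = 249
Band 2: 406 × 0.974 = 395
Band 3: 925 × 0.949 = 878
Band 4: 1433 × 0.934 + 1796 × 0.454 = 1338 + 815 = 2153
Giving 249 / 395 / 878 / 2153.
— Period 3 —
Births: 395 × 0.269 = 106
Band 2: 249 × 0.974 = 243
Band 3: 395 × 0.949 = 375
Band 4: 878 × 0.934 + 2153 × 0.454 = 820 + 977 = 1797
Giving 106 / 243 / 375 / 1797.

243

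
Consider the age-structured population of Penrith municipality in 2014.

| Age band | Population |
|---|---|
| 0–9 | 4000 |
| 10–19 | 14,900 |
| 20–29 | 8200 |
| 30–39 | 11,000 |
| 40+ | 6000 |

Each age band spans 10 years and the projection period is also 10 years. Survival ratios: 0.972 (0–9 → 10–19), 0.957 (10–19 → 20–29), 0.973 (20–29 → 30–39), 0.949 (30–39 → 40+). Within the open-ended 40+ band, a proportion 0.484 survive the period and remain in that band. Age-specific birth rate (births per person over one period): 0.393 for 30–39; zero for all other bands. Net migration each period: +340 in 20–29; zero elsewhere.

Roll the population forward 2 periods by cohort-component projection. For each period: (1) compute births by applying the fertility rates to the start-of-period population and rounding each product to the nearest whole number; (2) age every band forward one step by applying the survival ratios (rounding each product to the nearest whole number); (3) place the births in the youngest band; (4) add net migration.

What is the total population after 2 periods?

— Period 1 —
Births: 11000 × 0.393 = 4323
10–19: 4000 × 0.972 = 3888
20–29: 14900 × 0.957 = 14259
30–39: 8200 × 0.973 = 7979
40+: 11000 × 0.949 + 6000 × 0.484 = 10439 + 2904 = 13343
Net migration: 20–29 + 340 → 14599
→ [4323, 3888, 14599, 7979, 13343]
— Period 2 —
Births: 7979 × 0.393 = 3136
10–19: 4323 × 0.972 = 4202
20–29: 3888 × 0.957 = 3721
30–39: 14599 × 0.973 = 14205
40+: 7979 × 0.949 + 13343 × 0.484 = 7572 + 6458 = 14030
Net migration: 20–29 + 340 → 4061
→ [3136, 4202, 4061, 14205, 14030]
Total after period 2: 3136 + 4202 + 4061 + 14205 + 14030 = 39634

39634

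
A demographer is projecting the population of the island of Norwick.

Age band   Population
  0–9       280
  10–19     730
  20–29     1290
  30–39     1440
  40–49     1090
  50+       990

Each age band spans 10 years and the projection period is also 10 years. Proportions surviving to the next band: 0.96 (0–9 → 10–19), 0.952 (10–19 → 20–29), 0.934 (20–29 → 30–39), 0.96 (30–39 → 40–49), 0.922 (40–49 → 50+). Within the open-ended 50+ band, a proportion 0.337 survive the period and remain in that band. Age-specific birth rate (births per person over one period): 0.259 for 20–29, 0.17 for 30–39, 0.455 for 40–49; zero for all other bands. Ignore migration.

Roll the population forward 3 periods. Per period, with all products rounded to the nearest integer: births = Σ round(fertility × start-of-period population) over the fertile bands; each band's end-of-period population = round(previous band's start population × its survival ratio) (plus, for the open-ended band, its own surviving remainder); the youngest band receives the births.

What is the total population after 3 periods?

Period 1:
Births: 1290 × 0.259 = 334, 1440 × 0.17 = 245, 1090 × 0.455 = 496 — total 1075
10–19: 280 × 0.96 = 269
20–29: 730 × 0.952 = 695
30–39: 1290 × 0.934 = 1205
40–49: 1440 × 0.96 = 1382
50+: 1090 × 0.922 + 990 × 0.337 = 1005 + 334 = 1339
Population now: 0–9=1075, 10–19=269, 20–29=695, 30–39=1205, 40–49=1382, 50+=1339
Period 2:
Births: 695 × 0.259 = 180, 1205 × 0.17 = 205, 1382 × 0.455 = 629 — total 1014
10–19: 1075 × 0.96 = 1032
20–29: 269 × 0.952 = 256
30–39: 695 × 0.934 = 649
40–49: 1205 × 0.96 = 1157
50+: 1382 × 0.922 + 1339 × 0.337 = 1274 + 451 = 1725
Population now: 0–9=1014, 10–19=1032, 20–29=256, 30–39=649, 40–49=1157, 50+=1725
Period 3:
Births: 256 × 0.259 = 66, 649 × 0.17 = 110, 1157 × 0.455 = 526 — total 702
10–19: 1014 × 0.96 = 973
20–29: 1032 × 0.952 = 982
30–39: 256 × 0.934 = 239
40–49: 649 × 0.96 = 623
50+: 1157 × 0.922 + 1725 × 0.337 = 1067 + 581 = 1648
Population now: 0–9=702, 10–19=973, 20–29=982, 30–39=239, 40–49=623, 50+=1648
Total after period 3: 702 + 973 + 982 + 239 + 623 + 1648 = 5167

5167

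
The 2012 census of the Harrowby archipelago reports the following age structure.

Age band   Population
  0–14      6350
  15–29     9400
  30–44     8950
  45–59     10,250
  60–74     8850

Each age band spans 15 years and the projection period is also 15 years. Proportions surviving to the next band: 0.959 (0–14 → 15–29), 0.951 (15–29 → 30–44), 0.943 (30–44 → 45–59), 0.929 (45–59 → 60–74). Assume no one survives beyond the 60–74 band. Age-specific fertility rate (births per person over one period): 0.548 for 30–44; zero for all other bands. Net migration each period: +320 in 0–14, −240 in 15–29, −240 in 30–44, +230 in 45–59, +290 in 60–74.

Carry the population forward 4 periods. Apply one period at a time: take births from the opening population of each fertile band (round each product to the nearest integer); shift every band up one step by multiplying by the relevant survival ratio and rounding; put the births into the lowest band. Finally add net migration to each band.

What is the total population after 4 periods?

Period 1:
Births: 8950 × 0.548 = 4905
15–29: 6350 × 0.959 = 6090
30–44: 9400 × 0.951 = 8939
45–59: 8950 × 0.943 = 8440
60–74: 10250 × 0.929 = 9522
Net migration: 0–14 + 320 → 5225; 15–29 − 240 → 5850; 30–44 − 240 → 8699; 45–59 + 230 → 8670; 60–74 + 290 → 9812
Giving 5225 / 5850 / 8699 / 8670 / 9812.
Period 2:
Births: 8699 × 0.548 = 4767
15–29: 5225 × 0.959 = 5011
30–44: 5850 × 0.951 = 5563
45–59: 8699 × 0.943 = 8203
60–74: 8670 × 0.929 = 8054
Net migration: 0–14 + 320 → 5087; 15–29 − 240 → 4771; 30–44 − 240 → 5323; 45–59 + 230 → 8433; 60–74 + 290 → 8344
Giving 5087 / 4771 / 5323 / 8433 / 8344.
Period 3:
Births: 5323 × 0.548 = 2917
15–29: 5087 × 0.959 = 4878
30–44: 4771 × 0.951 = 4537
45–59: 5323 × 0.943 = 5020
60–74: 8433 × 0.929 = 7834
Net migration: 0–14 + 320 → 3237; 15–29 − 240 → 4638; 30–44 − 240 → 4297; 45–59 + 230 → 5250; 60–74 + 290 → 8124
Giving 3237 / 4638 / 4297 / 5250 / 8124.
Period 4:
Births: 4297 × 0.548 = 2355
15–29: 3237 × 0.959 = 3104
30–44: 4638 × 0.951 = 4411
45–59: 4297 × 0.943 = 4052
60–74: 5250 × 0.929 = 4877
Net migration: 0–14 + 320 → 2675; 15–29 − 240 → 2864; 30–44 − 240 → 4171; 45–59 + 230 → 4282; 60–74 + 290 → 5167
Giving 2675 / 2864 / 4171 / 4282 / 5167.
Total after period 4: 2675 + 2864 + 4171 + 4282 + 5167 = 19159

19159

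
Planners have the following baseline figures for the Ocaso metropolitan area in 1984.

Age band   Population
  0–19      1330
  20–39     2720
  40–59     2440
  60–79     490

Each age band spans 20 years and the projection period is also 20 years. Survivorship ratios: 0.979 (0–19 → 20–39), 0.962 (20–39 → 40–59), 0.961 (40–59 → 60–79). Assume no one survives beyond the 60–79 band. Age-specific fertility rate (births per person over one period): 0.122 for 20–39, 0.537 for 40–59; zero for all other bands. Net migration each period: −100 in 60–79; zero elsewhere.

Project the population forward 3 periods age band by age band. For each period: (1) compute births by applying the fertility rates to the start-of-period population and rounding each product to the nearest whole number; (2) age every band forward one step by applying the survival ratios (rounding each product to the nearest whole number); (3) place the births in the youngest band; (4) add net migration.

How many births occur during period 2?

After projecting period 1:
Births: 2720 × 0.122 = 332 ; 2440 × 0.537 = 1310 ⇒ total 1642
20–39: 1330 × 0.979 = 1302
40–59: 2720 × 0.962 = 2617
60–79: 2440 × 0.961 = 2345
Net migration: 60–79 − 100 → 2245
→ [1642, 1302, 2617, 2245]
After projecting period 2:
Births: 1302 × 0.122 = 159 ; 2617 × 0.537 = 1405 ⇒ total 1564
20–39: 1642 × 0.979 = 1608
40–59: 1302 × 0.962 = 1253
60–79: 2617 × 0.961 = 2515
Net migration: 60–79 − 100 → 2415
→ [1564, 1608, 1253, 2415]

1564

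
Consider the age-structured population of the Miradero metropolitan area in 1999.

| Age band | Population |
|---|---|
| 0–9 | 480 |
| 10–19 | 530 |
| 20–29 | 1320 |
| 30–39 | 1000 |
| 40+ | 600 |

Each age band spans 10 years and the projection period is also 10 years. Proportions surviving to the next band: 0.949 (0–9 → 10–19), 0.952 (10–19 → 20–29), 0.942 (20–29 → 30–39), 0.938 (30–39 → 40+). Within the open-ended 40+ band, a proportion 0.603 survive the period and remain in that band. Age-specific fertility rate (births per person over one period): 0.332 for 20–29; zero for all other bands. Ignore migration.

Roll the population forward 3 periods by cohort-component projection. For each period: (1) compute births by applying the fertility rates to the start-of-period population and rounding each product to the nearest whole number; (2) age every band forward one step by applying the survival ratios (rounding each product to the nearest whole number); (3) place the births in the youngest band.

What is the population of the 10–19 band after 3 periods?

159

After projecting period 1:
Births: 1320 × 0.332 = 438
10–19: 480 × 0.949 = 456
20–29: 530 × 0.952 = 505
30–39: 1320 × 0.942 = 1243
40+: 1000 × 0.938 + 600 × 0.603 = 938 + 362 = 1300
End of period: [438, 456, 505, 1243, 1300]
After projecting period 2:
Births: 505 × 0.332 = 168
10–19: 438 × 0.949 = 416
20–29: 456 × 0.952 = 434
30–39: 505 × 0.942 = 476
40+: 1243 × 0.938 + 1300 × 0.603 = 1166 + 784 = 1950
End of period: [168, 416, 434, 476, 1950]
After projecting period 3:
Births: 434 × 0.332 = 144
10–19: 168 × 0.949 = 159
20–29: 416 × 0.952 = 396
30–39: 434 × 0.942 = 409
40+: 476 × 0.938 + 1950 × 0.603 = 446 + 1176 = 1622
End of period: [144, 159, 396, 409, 1622]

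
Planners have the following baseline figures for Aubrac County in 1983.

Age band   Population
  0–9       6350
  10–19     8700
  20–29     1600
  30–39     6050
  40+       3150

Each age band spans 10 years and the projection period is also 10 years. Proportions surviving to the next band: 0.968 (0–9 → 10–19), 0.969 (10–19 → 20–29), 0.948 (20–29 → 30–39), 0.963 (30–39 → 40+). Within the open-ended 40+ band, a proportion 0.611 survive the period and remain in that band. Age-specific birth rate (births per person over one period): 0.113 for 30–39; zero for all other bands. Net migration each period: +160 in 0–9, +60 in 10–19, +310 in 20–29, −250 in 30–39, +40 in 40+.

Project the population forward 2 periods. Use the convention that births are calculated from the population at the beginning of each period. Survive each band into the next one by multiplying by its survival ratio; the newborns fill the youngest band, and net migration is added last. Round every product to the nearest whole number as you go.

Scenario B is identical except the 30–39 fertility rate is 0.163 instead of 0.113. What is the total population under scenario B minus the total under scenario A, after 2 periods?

356

Let group 1 be 0–9 through group 5 = 40+.
Period 1.
Births: 6050 × 0.113 = 684
Group 2: 6350 × 0.968 = 6147
Group 3: 8700 × 0.969 = 8430
Group 4: 1600 × 0.948 = 1517
Group 5: 6050 × 0.963 + 3150 × 0.611 = 5826 + 1925 = 7751
Net migration: Group 1 + 160 → 844; Group 2 + 60 → 6207; Group 3 + 310 → 8740; Group 4 − 250 → 1267; Group 5 + 40 → 7791
Giving 844 / 6207 / 8740 / 1267 / 7791.
Period 2.
Births: 1267 × 0.113 = 143
Group 2: 844 × 0.968 = 817
Group 3: 6207 × 0.969 = 6015
Group 4: 8740 × 0.948 = 8286
Group 5: 1267 × 0.963 + 7791 × 0.611 = 1220 + 4760 = 5980
Net migration: Group 1 + 160 → 303; Group 2 + 60 → 877; Group 3 + 310 → 6325; Group 4 − 250 → 8036; Group 5 + 40 → 6020
Giving 303 / 877 / 6325 / 8036 / 6020.
Scenario A total after 2 periods: 21561
Scenario B projection —
Period 1.
Births: 6050 × 0.163 = 986
Group 2: 6350 × 0.968 = 6147
Group 3: 8700 × 0.969 = 8430
Group 4: 1600 × 0.948 = 1517
Group 5: 6050 × 0.963 + 3150 × 0.611 = 5826 + 1925 = 7751
Net migration: Group 1 + 160 → 1146; Group 2 + 60 → 6207; Group 3 + 310 → 8740; Group 4 − 250 → 1267; Group 5 + 40 → 7791
Giving 1146 / 6207 / 8740 / 1267 / 7791.
Period 2.
Births: 1267 × 0.163 = 207
Group 2: 1146 × 0.968 = 1109
Group 3: 6207 × 0.969 = 6015
Group 4: 8740 × 0.948 = 8286
Group 5: 1267 × 0.963 + 7791 × 0.611 = 1220 + 4760 = 5980
Net migration: Group 1 + 160 → 367; Group 2 + 60 → 1169; Group 3 + 310 → 6325; Group 4 − 250 → 8036; Group 5 + 40 → 6020
Giving 367 / 1169 / 6325 / 8036 / 6020.
Scenario B total after 2 periods: 21917
Difference B − A = 21917 − 21561 = 356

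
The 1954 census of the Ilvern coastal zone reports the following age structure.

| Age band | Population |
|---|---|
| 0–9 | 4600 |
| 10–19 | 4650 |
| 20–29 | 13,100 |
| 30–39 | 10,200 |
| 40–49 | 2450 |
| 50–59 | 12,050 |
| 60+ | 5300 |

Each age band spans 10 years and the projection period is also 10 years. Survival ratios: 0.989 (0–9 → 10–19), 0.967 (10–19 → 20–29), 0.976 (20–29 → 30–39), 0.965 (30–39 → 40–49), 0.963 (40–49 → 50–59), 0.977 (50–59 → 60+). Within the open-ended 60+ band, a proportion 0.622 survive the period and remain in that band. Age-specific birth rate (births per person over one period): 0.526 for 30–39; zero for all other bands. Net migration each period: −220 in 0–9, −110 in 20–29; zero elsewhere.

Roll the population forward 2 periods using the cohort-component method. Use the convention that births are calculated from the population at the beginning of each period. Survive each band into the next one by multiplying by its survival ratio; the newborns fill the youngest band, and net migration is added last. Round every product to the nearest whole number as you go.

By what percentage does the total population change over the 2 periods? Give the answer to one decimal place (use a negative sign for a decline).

2.5

Period 1.
Births: 10200 × 0.526 = 5365
10–19: 4600 × 0.989 = 4549
20–29: 4650 × 0.967 = 4497
30–39: 13100 × 0.976 = 12786
40–49: 10200 × 0.965 = 9843
50–59: 2450 × 0.963 = 2359
60+: 12050 × 0.977 + 5300 × 0.622 = 11773 + 3297 = 15070
Net migration: 0–9 − 220 → 5145; 20–29 − 110 → 4387
Population now: 0–9=5145, 10–19=4549, 20–29=4387, 30–39=12786, 40–49=9843, 50–59=2359, 60+=15070
Period 2.
Births: 12786 × 0.526 = 6725
10–19: 5145 × 0.989 = 5088
20–29: 4549 × 0.967 = 4399
30–39: 4387 × 0.976 = 4282
40–49: 12786 × 0.965 = 12338
50–59: 9843 × 0.963 = 9479
60+: 2359 × 0.977 + 15070 × 0.622 = 2305 + 9374 = 11679
Net migration: 0–9 − 220 → 6505; 20–29 − 110 → 4289
Population now: 0–9=6505, 10–19=5088, 20–29=4289, 30–39=4282, 40–49=12338, 50–59=9479, 60+=11679
Total: 52350 → 53660; change = 1310; percentage change = 2.5%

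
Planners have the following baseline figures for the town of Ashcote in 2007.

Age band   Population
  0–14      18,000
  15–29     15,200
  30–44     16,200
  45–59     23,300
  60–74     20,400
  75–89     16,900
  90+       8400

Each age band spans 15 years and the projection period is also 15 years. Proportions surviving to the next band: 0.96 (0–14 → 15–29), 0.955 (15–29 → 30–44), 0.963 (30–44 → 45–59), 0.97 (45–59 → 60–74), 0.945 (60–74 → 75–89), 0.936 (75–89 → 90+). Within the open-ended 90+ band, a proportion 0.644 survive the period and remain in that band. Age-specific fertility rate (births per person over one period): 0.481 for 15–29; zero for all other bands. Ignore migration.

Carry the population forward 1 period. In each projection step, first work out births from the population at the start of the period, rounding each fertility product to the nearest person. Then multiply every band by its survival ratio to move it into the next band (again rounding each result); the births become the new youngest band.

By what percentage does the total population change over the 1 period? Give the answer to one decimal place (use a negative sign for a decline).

-0.5

(Bands numbered youngest = 1 to oldest = 7.)
— Period 1 —
Births: 15200 × 0.481 = 7311
Band 2: 18000 × 0.96 = 17280
Band 3: 15200 × 0.955 = 14516
Band 4: 16200 × 0.963 = 15601
Band 5: 23300 × 0.97 = 22601
Band 6: 20400 × 0.945 = 19278
Band 7: 16900 × 0.936 + 8400 × 0.644 = 15818 + 5410 = 21228
→ [7311, 17280, 14516, 15601, 22601, 19278, 21228]
Total: 118400 → 117815; change = -585; percentage change = -0.5%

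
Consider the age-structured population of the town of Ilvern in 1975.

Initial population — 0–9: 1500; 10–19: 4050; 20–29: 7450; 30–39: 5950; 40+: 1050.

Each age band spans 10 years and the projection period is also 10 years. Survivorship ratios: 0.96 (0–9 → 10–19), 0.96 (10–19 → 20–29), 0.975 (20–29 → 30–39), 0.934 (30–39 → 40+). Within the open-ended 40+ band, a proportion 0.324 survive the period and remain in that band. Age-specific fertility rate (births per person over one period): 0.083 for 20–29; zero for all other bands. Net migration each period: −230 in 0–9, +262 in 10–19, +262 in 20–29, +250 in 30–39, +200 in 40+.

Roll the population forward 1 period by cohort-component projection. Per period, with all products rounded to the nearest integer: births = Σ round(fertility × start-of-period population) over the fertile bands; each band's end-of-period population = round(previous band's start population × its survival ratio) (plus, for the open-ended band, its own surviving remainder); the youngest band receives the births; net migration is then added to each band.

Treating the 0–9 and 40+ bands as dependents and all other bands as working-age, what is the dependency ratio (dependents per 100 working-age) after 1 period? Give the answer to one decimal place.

48.5

[period 1]
Births: 7450 * 0.083 = 618
10–19: 1500 * 0.96 = 1440
20–29: 4050 * 0.96 = 3888
30–39: 7450 * 0.975 = 7264
40+: 5950 * 0.934 + 1050 * 0.324 = 5557 + 340 = 5897
Net migration: 0–9 − 230 → 388; 10–19 + 262 → 1702; 20–29 + 262 → 4150; 30–39 + 250 → 7514; 40+ + 200 → 6097
End of period: [388, 1702, 4150, 7514, 6097]
Dependents (band 0–9 + band 40+) = 388 + 6097 = 6485; working-age = 13366; ratio = 6485/13366 × 100 = 48.5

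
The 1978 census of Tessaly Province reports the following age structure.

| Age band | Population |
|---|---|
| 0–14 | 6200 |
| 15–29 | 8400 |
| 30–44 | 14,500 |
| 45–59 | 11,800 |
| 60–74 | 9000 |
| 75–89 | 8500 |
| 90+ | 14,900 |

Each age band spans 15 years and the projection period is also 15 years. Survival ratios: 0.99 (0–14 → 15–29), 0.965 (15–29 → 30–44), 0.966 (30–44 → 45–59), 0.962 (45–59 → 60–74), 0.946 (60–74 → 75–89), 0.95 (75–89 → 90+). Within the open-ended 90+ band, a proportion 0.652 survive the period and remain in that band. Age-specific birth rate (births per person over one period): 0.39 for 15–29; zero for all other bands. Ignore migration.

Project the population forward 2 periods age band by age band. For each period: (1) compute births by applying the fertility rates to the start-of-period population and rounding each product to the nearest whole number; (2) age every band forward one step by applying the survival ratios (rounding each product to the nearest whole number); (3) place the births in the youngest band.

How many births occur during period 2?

2394

Period 1:
Births: 8400 × 0.39 = 3276
15–29: 6200 × 0.99 = 6138
30–44: 8400 × 0.965 = 8106
45–59: 14500 × 0.966 = 14007
60–74: 11800 × 0.962 = 11352
75–89: 9000 × 0.946 = 8514
90+: 8500 × 0.95 + 14900 × 0.652 = 8075 + 9715 = 17790
Giving 3276 / 6138 / 8106 / 14007 / 11352 / 8514 / 17790.
Period 2:
Births: 6138 × 0.39 = 2394
15–29: 3276 × 0.99 = 3243
30–44: 6138 × 0.965 = 5923
45–59: 8106 × 0.966 = 7830
60–74: 14007 × 0.962 = 13475
75–89: 11352 × 0.946 = 10739
90+: 8514 × 0.95 + 17790 × 0.652 = 8088 + 11599 = 19687
Giving 2394 / 3243 / 5923 / 7830 / 13475 / 10739 / 19687.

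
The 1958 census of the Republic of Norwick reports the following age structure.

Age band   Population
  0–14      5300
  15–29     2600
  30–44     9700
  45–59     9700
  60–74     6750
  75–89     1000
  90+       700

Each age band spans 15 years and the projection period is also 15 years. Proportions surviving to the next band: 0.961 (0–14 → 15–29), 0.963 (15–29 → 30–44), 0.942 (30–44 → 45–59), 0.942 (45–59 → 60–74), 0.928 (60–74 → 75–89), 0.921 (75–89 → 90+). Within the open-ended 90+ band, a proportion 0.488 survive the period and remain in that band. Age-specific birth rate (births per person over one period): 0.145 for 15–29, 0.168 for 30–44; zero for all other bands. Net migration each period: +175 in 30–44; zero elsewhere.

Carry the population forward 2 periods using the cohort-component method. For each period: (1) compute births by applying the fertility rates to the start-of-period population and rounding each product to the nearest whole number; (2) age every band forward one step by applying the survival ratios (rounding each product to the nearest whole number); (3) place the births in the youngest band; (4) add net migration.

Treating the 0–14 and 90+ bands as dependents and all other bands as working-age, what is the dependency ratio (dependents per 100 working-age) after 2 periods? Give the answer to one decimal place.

28.4

Call the bands 1 to 7, youngest first.
[period 1]
Births: 2600 * 0.145 = 377 ; 9700 * 0.168 = 1630 → total 2007
Band 2: 5300 * 0.961 = 5093
Band 3: 2600 * 0.963 = 2504
Band 4: 9700 * 0.942 = 9137
Band 5: 9700 * 0.942 = 9137
Band 6: 6750 * 0.928 = 6264
Band 7: 1000 * 0.921 + 700 * 0.488 = 921 + 342 = 1263
Net migration: Band 3 + 175 → 2679
Population now: 0–14=2007, 15–29=5093, 30–44=2679, 45–59=9137, 60–74=9137, 75–89=6264, 90+=1263
[period 2]
Births: 5093 * 0.145 = 738 ; 2679 * 0.168 = 450 → total 1188
Band 2: 2007 * 0.961 = 1929
Band 3: 5093 * 0.963 = 4905
Band 4: 2679 * 0.942 = 2524
Band 5: 9137 * 0.942 = 8607
Band 6: 9137 * 0.928 = 8479
Band 7: 6264 * 0.921 + 1263 * 0.488 = 5769 + 616 = 6385
Net migration: Band 3 + 175 → 5080
Population now: 0–14=1188, 15–29=1929, 30–44=5080, 45–59=2524, 60–74=8607, 75–89=8479, 90+=6385
Dependents (band 0–14 + band 90+) = 1188 + 6385 = 7573; working-age = 26619; ratio = 7573/26619 × 100 = 28.4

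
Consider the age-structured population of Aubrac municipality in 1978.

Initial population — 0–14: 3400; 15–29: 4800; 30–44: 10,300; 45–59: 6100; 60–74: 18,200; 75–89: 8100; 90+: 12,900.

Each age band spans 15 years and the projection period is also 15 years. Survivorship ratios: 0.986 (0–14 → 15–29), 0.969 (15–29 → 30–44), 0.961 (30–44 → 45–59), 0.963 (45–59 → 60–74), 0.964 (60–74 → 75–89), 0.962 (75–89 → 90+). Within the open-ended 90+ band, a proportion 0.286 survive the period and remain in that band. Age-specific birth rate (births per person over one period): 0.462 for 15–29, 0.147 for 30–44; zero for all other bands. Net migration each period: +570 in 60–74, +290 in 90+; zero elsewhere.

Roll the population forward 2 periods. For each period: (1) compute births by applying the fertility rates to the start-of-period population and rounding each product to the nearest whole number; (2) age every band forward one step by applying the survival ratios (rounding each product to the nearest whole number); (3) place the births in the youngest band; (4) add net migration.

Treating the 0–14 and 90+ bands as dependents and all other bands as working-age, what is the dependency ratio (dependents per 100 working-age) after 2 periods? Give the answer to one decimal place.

Period 1:
Births: 4800 * 0.462 = 2218, 10300 * 0.147 = 1514 ⇒ total 3732
15–29: 3400 * 0.986 = 3352
30–44: 4800 * 0.969 = 4651
45–59: 10300 * 0.961 = 9898
60–74: 6100 * 0.963 = 5874
75–89: 18200 * 0.964 = 17545
90+: 8100 * 0.962 + 12900 * 0.286 = 7792 + 3689 = 11481
Net migration: 60–74 + 570 → 6444; 90+ + 290 → 11771
Giving 3732 / 3352 / 4651 / 9898 / 6444 / 17545 / 11771.
Period 2:
Births: 3352 * 0.462 = 1549, 4651 * 0.147 = 684 ⇒ total 2233
15–29: 3732 * 0.986 = 3680
30–44: 3352 * 0.969 = 3248
45–59: 4651 * 0.961 = 4470
60–74: 9898 * 0.963 = 9532
75–89: 6444 * 0.964 = 6212
90+: 17545 * 0.962 + 11771 * 0.286 = 16878 + 3367 = 20245
Net migration: 60–74 + 570 → 10102; 90+ + 290 → 20535
Giving 2233 / 3680 / 3248 / 4470 / 10102 / 6212 / 20535.
Dependents (band 0–14 + band 90+) = 2233 + 20535 = 22768; working-age = 27712; ratio = 22768/27712 × 100 = 82.2

82.2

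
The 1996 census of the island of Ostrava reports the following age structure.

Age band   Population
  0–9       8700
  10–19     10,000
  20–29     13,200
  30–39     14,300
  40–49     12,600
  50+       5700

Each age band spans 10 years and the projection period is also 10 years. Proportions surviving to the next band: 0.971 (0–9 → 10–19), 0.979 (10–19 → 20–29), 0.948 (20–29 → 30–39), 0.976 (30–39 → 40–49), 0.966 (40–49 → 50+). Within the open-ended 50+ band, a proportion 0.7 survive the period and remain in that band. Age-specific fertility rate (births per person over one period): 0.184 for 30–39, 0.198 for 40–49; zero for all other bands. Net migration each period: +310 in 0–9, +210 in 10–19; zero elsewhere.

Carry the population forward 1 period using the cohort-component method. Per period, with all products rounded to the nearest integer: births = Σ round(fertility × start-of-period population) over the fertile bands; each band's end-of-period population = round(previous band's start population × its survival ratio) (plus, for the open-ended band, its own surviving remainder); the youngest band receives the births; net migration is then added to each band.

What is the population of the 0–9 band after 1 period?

5436

[period 1]
Births: 14300 * 0.184 = 2631 ; 12600 * 0.198 = 2495 → 5126
10–19: 8700 * 0.971 = 8448
20–29: 10000 * 0.979 = 9790
30–39: 13200 * 0.948 = 12514
40–49: 14300 * 0.976 = 13957
50+: 12600 * 0.966 + 5700 * 0.7 = 12172 + 3990 = 16162
Net migration: 0–9 + 310 → 5436; 10–19 + 210 → 8658
→ [5436, 8658, 9790, 12514, 13957, 16162]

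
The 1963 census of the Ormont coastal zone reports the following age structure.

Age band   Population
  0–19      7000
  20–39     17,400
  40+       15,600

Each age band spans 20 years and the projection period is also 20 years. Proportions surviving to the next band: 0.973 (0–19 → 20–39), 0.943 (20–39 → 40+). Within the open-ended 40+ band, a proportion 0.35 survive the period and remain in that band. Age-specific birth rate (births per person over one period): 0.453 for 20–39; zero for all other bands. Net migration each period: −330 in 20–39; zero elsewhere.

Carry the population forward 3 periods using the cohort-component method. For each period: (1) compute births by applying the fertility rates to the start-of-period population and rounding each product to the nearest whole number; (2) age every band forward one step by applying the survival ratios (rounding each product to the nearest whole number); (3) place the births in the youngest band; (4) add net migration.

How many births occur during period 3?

— Period 1 —
Births: 17400 × 0.453 = 7882
20–39: 7000 × 0.973 = 6811
40+: 17400 × 0.943 + 15600 × 0.35 = 16408 + 5460 = 21868
Net migration: 20–39 − 330 → 6481
Population now: 0–19=7882, 20–39=6481, 40+=21868
— Period 2 —
Births: 6481 × 0.453 = 2936
20–39: 7882 × 0.973 = 7669
40+: 6481 × 0.943 + 21868 × 0.35 = 6112 + 7654 = 13766
Net migration: 20–39 − 330 → 7339
Population now: 0–19=2936, 20–39=7339, 40+=13766
— Period 3 —
Births: 7339 × 0.453 = 3325
20–39: 2936 × 0.973 = 2857
40+: 7339 × 0.943 + 13766 × 0.35 = 6921 + 4818 = 11739
Net migration: 20–39 − 330 → 2527
Population now: 0–19=3325, 20–39=2527, 40+=11739

3325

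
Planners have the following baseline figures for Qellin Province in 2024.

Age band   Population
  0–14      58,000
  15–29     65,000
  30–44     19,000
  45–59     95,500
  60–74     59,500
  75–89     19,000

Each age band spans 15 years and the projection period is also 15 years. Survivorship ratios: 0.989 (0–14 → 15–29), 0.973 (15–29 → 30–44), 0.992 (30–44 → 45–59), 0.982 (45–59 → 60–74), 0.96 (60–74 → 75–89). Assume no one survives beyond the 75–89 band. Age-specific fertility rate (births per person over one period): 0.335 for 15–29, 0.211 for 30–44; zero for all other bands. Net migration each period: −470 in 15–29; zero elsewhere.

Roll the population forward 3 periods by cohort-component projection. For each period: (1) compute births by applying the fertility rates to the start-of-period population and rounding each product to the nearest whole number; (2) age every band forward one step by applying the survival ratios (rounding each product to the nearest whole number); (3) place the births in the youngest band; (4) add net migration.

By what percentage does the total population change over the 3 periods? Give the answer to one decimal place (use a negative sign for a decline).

(Bands numbered youngest = 1 to oldest = 6.)
[period 1]
Births: 65000 × 0.335 = 21775, 19000 × 0.211 = 4009 → 25784
Band 2: 58000 × 0.989 = 57362
Band 3: 65000 × 0.973 = 63245
Band 4: 19000 × 0.992 = 18848
Band 5: 95500 × 0.982 = 93781
Band 6: 59500 × 0.96 = 57120
Net migration: Band 2 − 470 → 56892
End of period: [25784, 56892, 63245, 18848, 93781, 57120]
[period 2]
Births: 56892 × 0.335 = 19059, 63245 × 0.211 = 13345 → 32404
Band 2: 25784 × 0.989 = 25500
Band 3: 56892 × 0.973 = 55356
Band 4: 63245 × 0.992 = 62739
Band 5: 18848 × 0.982 = 18509
Band 6: 93781 × 0.96 = 90030
Net migration: Band 2 − 470 → 25030
End of period: [32404, 25030, 55356, 62739, 18509, 90030]
[period 3]
Births: 25030 × 0.335 = 8385, 55356 × 0.211 = 11680 → 20065
Band 2: 32404 × 0.989 = 32048
Band 3: 25030 × 0.973 = 24354
Band 4: 55356 × 0.992 = 54913
Band 5: 62739 × 0.982 = 61610
Band 6: 18509 × 0.96 = 17769
Net migration: Band 2 − 470 → 31578
End of period: [20065, 31578, 24354, 54913, 61610, 17769]
Total: 316000 → 210289; change = -105711; percentage change = -33.5%

-33.5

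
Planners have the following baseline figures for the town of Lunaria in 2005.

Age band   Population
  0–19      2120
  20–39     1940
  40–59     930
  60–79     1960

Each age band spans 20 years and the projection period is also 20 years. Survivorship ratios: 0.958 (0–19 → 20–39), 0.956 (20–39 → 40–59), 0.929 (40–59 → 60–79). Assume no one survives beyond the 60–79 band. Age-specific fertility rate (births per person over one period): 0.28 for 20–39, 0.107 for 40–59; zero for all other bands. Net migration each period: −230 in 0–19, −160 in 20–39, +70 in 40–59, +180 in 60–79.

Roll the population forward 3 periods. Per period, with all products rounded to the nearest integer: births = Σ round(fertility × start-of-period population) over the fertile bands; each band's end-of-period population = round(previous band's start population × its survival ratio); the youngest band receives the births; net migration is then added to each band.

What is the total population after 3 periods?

Period 1.
Births: 1940 × 0.28 = 543, 930 × 0.107 = 100 → total 643
20–39: 2120 × 0.958 = 2031
40–59: 1940 × 0.956 = 1855
60–79: 930 × 0.929 = 864
Net migration: 0–19 − 230 → 413; 20–39 − 160 → 1871; 40–59 + 70 → 1925; 60–79 + 180 → 1044
→ [413, 1871, 1925, 1044]
Period 2.
Births: 1871 × 0.28 = 524, 1925 × 0.107 = 206 → total 730
20–39: 413 × 0.958 = 396
40–59: 1871 × 0.956 = 1789
60–79: 1925 × 0.929 = 1788
Net migration: 0–19 − 230 → 500; 20–39 − 160 → 236; 40–59 + 70 → 1859; 60–79 + 180 → 1968
→ [500, 236, 1859, 1968]
Period 3.
Births: 236 × 0.28 = 66, 1859 × 0.107 = 199 → total 265
20–39: 500 × 0.958 = 479
40–59: 236 × 0.956 = 226
60–79: 1859 × 0.929 = 1727
Net migration: 0–19 − 230 → 35; 20–39 − 160 → 319; 40–59 + 70 → 296; 60–79 + 180 → 1907
→ [35, 319, 296, 1907]
Total after period 3: 35 + 319 + 296 + 1907 = 2557

2557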